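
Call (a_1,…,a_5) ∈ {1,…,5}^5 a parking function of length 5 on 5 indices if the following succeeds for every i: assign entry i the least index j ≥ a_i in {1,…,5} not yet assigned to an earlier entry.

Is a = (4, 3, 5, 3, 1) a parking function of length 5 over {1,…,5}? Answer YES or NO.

Order a: b = (1, 3, 3, 4, 5).
  b_1=1 ≤ 1
  b_2=3 > 2
  fails at i=2 ⇒ NO

NO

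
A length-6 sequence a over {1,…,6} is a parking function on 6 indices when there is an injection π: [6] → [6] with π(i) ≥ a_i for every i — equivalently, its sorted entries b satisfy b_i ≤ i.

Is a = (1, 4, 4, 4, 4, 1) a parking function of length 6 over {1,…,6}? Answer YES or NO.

Rearranged: b = (1, 1, 4, 4, 4, 4).
  b_1=1 ≤ 1
  b_2=1 ≤ 2
  b_3=4 > 3
  fails at i=3 ⇒ NO

NO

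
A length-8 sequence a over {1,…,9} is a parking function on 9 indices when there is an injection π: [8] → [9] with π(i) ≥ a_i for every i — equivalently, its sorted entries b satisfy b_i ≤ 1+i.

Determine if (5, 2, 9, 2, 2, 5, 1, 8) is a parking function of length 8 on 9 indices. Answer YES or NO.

YES

Sorted: b = (1, 2, 2, 2, 5, 5, 8, 9).
  b_1=1 ≤ 2
  b_2=2 ≤ 3
  b_3=2 ≤ 4
  b_4=2 ≤ 5
  b_5=5 ≤ 6
  b_6=5 ≤ 7
  b_7=8 ≤ 8
  b_8=9 ≤ 9
All bounds hold ⇒ YES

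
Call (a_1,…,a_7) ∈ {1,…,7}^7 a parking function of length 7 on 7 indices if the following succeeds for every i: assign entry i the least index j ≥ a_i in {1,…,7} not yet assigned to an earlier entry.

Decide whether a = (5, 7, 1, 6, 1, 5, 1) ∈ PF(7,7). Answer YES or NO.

NO

Order a: b = (1, 1, 1, 5, 5, 6, 7).
  b_1=1 ≤ 1
  b_2=1 ≤ 2
  b_3=1 ≤ 3
  b_4=5 > 4
  fails at i=4 ⇒ NO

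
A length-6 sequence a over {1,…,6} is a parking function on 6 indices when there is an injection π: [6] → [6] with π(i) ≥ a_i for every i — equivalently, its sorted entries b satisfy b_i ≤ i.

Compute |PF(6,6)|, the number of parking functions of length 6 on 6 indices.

Count = (6+1−6)·(6+1)^{6−1} = 1×16807 = 16807 (Pollak)
Check (6,3,3,1,1,2) → sorted (1,1,2,3,3,6): b_i ≤ i ∀i, a PF.

16807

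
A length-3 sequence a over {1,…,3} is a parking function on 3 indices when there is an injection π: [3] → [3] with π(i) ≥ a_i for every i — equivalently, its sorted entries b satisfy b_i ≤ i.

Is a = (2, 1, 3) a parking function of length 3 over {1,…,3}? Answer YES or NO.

YES

Sorted: b = (1, 2, 3).
  b_1=1 ≤ 1
  b_2=2 ≤ 2
  b_3=3 ≤ 3
All bounds hold ⇒ YES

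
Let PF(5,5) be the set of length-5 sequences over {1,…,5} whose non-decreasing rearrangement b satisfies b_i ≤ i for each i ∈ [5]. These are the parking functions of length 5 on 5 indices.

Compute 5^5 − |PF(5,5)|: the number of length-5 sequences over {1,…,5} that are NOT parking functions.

|PF| = 1·6^4 = 1 · 1296 = 1296 [KW]
Check (1,3,1,5,5) → sorted (1,1,3,5,5): b_4=5>4, not a PF.
So 3125 − 1296 = 1829 fail.

1829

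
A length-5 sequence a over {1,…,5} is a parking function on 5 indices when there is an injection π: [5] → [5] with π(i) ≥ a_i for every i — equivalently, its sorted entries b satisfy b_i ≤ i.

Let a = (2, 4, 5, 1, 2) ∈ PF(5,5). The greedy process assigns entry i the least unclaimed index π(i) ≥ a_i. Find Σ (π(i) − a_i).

Σπ = 15 ({1..5} each once); Σa = 2+4+5+1+2 = 14; disp = 15−14 = 1.

1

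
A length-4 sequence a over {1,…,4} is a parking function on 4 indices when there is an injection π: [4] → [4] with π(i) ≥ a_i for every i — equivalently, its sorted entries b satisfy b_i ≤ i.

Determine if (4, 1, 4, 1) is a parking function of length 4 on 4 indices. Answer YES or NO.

NO

Sorted: b = (1, 1, 4, 4).
  b_1=1 ≤ 1
  b_2=1 ≤ 2
  b_3=4 > 3
  fails at i=3 ⇒ NO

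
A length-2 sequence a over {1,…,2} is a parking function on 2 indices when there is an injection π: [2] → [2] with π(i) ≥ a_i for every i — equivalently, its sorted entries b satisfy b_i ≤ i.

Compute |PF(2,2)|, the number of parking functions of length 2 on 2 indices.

3

#PF = (2−2+1)·(2+1)^(2−1) = 1 · 3 = 3
Example (1,2) → sorted (1,2): b_i ≤ i ∀i, a PF.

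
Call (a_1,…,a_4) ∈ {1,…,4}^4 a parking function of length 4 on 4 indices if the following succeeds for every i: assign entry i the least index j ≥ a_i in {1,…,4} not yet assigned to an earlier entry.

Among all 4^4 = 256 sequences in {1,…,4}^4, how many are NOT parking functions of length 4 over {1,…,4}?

131

Count = (4+1−4)·(4+1)^{4−1} = 1·125 = 125 (Pollak)
Check (4,4,1,4) → sorted (1,4,4,4): b_2=4>2, not a PF.
4^4 − 125 = 256 − 125 = 131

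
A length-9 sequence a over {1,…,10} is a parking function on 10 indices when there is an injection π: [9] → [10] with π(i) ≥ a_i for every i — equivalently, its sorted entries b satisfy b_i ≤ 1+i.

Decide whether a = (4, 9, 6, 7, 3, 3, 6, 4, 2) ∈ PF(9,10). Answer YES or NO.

YES

Rearranged: b = (2, 3, 3, 4, 4, 6, 6, 7, 9).
  b_1=2 ≤ 2
  b_2=3 ≤ 3
  b_3=3 ≤ 4
  b_4=4 ≤ 5
  b_5=4 ≤ 6
  b_6=6 ≤ 7
  b_7=6 ≤ 8
  b_8=7 ≤ 9
  b_9=9 ≤ 10
All bounds hold ⇒ YES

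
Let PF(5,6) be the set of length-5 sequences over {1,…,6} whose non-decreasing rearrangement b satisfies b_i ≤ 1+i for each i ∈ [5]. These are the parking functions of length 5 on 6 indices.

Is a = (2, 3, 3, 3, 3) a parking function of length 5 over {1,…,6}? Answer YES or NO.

Sorted: b = (2, 3, 3, 3, 3).
  b_1=2 ≤ 2
  b_2=3 ≤ 3
  b_3=3 ≤ 4
  b_4=3 ≤ 5
  b_5=3 ≤ 6
All bounds hold ⇒ YES

YES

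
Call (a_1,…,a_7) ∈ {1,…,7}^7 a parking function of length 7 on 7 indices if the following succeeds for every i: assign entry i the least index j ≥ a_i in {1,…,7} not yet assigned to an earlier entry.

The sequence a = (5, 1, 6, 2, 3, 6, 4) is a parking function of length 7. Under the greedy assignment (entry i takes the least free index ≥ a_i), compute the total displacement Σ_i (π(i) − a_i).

Σπ = 7·8/2 = 28 (π permutes [7]); Σa = 5+1+6+2+3+6+4 = 27; disp = 28−27 = 1.

1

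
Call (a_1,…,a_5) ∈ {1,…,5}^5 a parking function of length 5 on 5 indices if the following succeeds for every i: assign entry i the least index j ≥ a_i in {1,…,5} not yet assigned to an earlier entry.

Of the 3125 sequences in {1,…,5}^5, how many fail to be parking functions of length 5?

|PF(5,5)| = (5−5+1)·(5+1)^(5−1) = 1×1296 = 1296
E.g. (5,5,4,3,1) → sorted (1,3,4,5,5): b_2=3>2, not a PF.
Total 3125; non-PF = 3125−1296 = 1829

1829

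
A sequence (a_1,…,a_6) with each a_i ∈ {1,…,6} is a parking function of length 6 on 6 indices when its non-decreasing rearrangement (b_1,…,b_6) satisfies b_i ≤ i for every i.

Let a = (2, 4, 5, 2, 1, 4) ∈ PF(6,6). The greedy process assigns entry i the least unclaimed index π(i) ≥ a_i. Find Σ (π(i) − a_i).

3

Σπ = 21 ({1..6} each once); Σa = 2+4+5+2+1+4 = 18; disp = 21−18 = 3.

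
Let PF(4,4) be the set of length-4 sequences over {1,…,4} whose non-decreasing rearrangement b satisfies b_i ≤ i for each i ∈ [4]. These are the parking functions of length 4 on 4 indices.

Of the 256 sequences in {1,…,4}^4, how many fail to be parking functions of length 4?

Count = (4+1−4)·(4+1)^{4−1} = 1·125 = 125
Check (2,3,2,3) → sorted (2,2,3,3): b_1=2>1, not a PF.
So 256 − 125 = 131 fail.

131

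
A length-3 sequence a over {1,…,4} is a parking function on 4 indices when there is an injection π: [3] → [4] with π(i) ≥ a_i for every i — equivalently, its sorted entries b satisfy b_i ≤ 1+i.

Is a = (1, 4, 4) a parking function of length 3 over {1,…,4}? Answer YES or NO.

NO

Rearranged: b = (1, 4, 4).
  b_1=1 ≤ 2
  b_2=4 > 3
  fails at i=2 ⇒ NO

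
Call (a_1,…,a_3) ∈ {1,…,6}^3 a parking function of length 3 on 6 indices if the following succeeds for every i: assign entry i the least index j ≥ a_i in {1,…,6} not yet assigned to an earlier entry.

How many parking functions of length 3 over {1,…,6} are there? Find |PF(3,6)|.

196

Count = (6−3+1)·(6+1)^(3−1) = 4 · 49 = 196 (Konheim–Weiss)
One tuple (6,4,3) → sorted (3,4,6): b_i ≤ 3+i ∀i, a PF.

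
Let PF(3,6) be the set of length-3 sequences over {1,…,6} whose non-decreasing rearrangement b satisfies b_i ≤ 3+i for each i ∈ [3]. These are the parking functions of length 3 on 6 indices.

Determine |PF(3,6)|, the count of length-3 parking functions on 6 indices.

196

Count = (6−3+1)·(6+1)^(3−1) = 4·49 = 196 (Pollak)
Check (1,4,5) → sorted (1,4,5): b_i ≤ 3+i ∀i, a PF.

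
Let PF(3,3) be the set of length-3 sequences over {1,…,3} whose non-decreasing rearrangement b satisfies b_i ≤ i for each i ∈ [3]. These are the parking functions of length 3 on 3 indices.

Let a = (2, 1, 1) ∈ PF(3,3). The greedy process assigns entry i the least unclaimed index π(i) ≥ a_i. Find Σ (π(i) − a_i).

2

Σπ = 6 ({1..3} each once); Σa = 2+1+1 = 4; disp = 6−4 = 2.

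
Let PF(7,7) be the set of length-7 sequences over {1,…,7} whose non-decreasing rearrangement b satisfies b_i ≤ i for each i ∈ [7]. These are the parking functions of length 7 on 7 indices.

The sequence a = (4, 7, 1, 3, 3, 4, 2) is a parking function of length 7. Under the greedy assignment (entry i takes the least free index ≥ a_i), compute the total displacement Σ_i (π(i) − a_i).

4

Σπ(i) = 1+…+7 = 28; Σa = 4+7+1+3+3+4+2 = 24; disp = 28−24 = 4.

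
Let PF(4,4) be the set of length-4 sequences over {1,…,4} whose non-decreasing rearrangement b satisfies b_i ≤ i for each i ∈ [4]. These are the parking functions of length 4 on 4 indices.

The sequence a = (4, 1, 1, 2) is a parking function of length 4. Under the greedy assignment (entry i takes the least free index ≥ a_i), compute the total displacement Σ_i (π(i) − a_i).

Σπ = 10 ({1..4} each once); Σa = 4+1+1+2 = 8; disp = 10−8 = 2.

2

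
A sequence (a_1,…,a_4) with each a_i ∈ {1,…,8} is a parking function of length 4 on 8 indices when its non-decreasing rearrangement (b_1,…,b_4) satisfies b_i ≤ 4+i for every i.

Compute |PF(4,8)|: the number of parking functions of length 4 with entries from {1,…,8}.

|PF(4,8)| = (8+1−4)·(8+1)^{4−1} = 5·729 = 3645 [KW]
One tuple (4,2,1,4) → sorted (1,2,4,4): b_i ≤ 4+i ∀i, a PF.

3645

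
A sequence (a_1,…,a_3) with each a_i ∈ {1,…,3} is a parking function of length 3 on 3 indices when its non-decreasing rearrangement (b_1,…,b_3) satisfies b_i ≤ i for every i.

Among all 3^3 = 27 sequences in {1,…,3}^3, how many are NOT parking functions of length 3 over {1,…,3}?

11

|PF(3,3)| = (3+1−3)·(3+1)^{3−1} = 1·16 = 16 (Pollak)
E.g. (3,3,3) → sorted (3,3,3): b_1=3>1, not a PF.
Total 27; non-PF = 27−16 = 11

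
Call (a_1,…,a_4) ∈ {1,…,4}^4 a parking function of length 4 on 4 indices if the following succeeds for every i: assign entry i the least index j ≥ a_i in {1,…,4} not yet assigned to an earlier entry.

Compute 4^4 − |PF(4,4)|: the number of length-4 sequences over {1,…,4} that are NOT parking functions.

|PF| = 1·5^3 = 1×125 = 125 (Konheim–Weiss)
Check (4,4,4,3) → sorted (3,4,4,4): b_1=3>1, not a PF.
4^4 − 125 = 256 − 125 = 131

131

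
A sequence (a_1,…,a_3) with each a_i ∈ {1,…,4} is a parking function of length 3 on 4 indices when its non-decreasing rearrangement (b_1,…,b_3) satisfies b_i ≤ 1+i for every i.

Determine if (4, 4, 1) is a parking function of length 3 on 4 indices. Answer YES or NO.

NO

Sorted: b = (1, 4, 4).
  b_1=1 ≤ 2
  b_2=4 > 3
  fails at i=2 ⇒ NO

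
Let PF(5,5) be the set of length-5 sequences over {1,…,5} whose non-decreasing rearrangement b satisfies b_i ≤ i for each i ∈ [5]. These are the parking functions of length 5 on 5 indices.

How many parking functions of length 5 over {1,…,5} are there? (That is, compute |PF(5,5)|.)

#PF = (5+1−5)·(5+1)^{5−1} = 1 · 1296 = 1296 (Konheim–Weiss)
One tuple (3,4,4,1,1) → sorted (1,1,3,4,4): b_i ≤ i ∀i, a PF.

1296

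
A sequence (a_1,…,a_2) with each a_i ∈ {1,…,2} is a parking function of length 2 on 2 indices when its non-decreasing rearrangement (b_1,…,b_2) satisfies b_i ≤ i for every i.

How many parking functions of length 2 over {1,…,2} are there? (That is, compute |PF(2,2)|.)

|PF| = (2+1−2)·(2+1)^{2−1} = 1·3 = 3 [KW]
E.g. (1,1) → sorted (1,1): b_i ≤ i ∀i, a PF.

3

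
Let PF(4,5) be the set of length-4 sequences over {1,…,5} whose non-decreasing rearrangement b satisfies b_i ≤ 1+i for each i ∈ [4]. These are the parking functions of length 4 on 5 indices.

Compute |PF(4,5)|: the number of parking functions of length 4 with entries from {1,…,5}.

|PF| = (5+1−4)·(5+1)^{4−1} = 2×216 = 432 (Pollak)
One tuple (3,5,2,3) → sorted (2,3,3,5): b_i ≤ 1+i ∀i, a PF.

432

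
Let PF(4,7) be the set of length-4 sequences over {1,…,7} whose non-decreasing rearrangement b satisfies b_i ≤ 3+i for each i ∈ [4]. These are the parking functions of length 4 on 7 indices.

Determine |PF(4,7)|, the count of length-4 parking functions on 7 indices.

Count = (7+1−4)·(7+1)^{4−1} = 4 · 512 = 2048 [KW]
One tuple (1,2,2,4) → sorted (1,2,2,4): b_i ≤ 3+i ∀i, a PF.

2048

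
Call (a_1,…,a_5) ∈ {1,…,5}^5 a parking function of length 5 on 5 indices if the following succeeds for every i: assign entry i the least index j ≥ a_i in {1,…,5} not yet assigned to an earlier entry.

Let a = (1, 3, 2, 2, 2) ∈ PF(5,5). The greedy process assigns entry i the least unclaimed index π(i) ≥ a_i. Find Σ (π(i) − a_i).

5

Σπ(i) = 1+…+5 = 15; Σa = 1+3+2+2+2 = 10; disp = 15−10 = 5.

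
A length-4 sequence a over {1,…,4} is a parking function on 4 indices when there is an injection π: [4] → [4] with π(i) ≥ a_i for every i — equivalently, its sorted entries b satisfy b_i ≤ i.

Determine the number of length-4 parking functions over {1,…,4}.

|PF(4,4)| = (4+1−4)·(4+1)^{4−1} = 1·125 = 125
E.g. (1,4,2,1) → sorted (1,1,2,4): b_i ≤ i ∀i, a PF.

125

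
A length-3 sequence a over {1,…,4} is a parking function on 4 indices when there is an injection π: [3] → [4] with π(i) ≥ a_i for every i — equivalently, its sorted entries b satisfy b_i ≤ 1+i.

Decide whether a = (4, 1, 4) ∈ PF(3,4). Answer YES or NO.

Sorted: b = (1, 4, 4).
  b_1=1 ≤ 2
  b_2=4 > 3
  fails at i=2 ⇒ NO

NO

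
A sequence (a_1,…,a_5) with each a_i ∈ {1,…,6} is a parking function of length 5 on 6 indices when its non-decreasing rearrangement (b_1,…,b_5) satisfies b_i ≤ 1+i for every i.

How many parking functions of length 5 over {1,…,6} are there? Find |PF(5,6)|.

#PF = (6−5+1)·(6+1)^(5−1) = 2·2401 = 4802 (Konheim–Weiss)
E.g. (5,2,6,2,4) → sorted (2,2,4,5,6): b_i ≤ 1+i ∀i, a PF.

4802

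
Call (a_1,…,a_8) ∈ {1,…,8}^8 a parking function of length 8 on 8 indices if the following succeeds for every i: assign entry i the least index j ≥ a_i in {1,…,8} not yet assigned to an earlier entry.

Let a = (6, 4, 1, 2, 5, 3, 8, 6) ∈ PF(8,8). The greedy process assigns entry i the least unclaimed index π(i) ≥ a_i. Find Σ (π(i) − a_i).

Σπ = 36 ({1..8} each once); Σa = 6+4+1+2+5+3+8+6 = 35; disp = 36−35 = 1.

1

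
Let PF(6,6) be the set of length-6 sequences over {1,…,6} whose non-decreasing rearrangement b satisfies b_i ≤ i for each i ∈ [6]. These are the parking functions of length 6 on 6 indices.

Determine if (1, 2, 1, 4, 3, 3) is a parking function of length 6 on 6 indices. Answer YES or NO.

Order a: b = (1, 1, 2, 3, 3, 4).
  b_1=1 ≤ 1
  b_2=1 ≤ 2
  b_3=2 ≤ 3
  b_4=3 ≤ 4
  b_5=3 ≤ 5
  b_6=4 ≤ 6
All bounds hold ⇒ YES

YES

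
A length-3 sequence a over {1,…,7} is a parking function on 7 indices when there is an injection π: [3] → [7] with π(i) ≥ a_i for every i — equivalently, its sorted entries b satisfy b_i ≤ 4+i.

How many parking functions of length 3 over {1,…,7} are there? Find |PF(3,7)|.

|PF| = 5·8^2 = 5×64 = 320 (Pollak)
Check (5,4,4) → sorted (4,4,5): b_i ≤ 4+i ∀i, a PF.

320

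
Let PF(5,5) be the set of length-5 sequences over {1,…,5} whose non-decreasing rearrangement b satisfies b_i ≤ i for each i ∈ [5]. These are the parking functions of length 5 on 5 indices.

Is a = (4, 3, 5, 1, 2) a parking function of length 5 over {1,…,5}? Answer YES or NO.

YES

Rearranged: b = (1, 2, 3, 4, 5).
  b_1=1 ≤ 1
  b_2=2 ≤ 2
  b_3=3 ≤ 3
  b_4=4 ≤ 4
  b_5=5 ≤ 5
All bounds hold ⇒ YES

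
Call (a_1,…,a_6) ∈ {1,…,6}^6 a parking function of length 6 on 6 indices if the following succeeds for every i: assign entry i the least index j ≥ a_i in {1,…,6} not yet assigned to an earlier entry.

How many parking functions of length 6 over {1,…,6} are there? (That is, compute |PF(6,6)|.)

16807

|PF| = 1·7^5 = 1×16807 = 16807
Check (1,5,5,1,1,3) → sorted (1,1,1,3,5,5): b_i ≤ i ∀i, a PF.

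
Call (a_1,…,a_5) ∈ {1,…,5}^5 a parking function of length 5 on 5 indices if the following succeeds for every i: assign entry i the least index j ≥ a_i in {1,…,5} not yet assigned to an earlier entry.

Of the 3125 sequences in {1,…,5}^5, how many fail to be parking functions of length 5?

1829

#PF = (6−5)·6^(5−1) = 1×1296 = 1296 (Konheim–Weiss)
Example (4,3,2,3,2) → sorted (2,2,3,3,4): b_1=2>1, not a PF.
5^5 − 1296 = 3125 − 1296 = 1829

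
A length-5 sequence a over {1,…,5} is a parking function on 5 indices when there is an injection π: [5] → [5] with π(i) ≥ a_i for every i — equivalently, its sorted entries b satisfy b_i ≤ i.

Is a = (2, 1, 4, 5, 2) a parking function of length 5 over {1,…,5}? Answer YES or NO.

Rearranged: b = (1, 2, 2, 4, 5).
  b_1=1 ≤ 1
  b_2=2 ≤ 2
  b_3=2 ≤ 3
  b_4=4 ≤ 4
  b_5=5 ≤ 5
All bounds hold ⇒ YES

YES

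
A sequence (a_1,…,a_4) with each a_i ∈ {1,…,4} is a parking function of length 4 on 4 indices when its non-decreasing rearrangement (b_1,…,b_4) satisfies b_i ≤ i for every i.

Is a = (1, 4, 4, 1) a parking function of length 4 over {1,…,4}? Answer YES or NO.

NO

Order a: b = (1, 1, 4, 4).
  b_1=1 ≤ 1
  b_2=1 ≤ 2
  b_3=4 > 3
  fails at i=3 ⇒ NO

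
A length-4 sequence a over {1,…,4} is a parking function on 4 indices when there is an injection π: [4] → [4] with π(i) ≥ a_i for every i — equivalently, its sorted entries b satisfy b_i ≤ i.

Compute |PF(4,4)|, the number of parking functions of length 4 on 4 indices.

125

#PF = (5−4)·5^(4−1) = 1×125 = 125 (Pollak)
E.g. (1,4,2,2) → sorted (1,2,2,4): b_i ≤ i ∀i, a PF.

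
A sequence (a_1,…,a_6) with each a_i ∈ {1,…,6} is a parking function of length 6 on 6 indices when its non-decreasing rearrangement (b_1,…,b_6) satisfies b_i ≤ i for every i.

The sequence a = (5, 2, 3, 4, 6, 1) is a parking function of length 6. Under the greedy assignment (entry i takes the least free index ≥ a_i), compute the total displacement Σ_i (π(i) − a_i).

0

Σπ = 21 ({1..6} each once); Σa = 5+2+3+4+6+1 = 21; disp = 21−21 = 0.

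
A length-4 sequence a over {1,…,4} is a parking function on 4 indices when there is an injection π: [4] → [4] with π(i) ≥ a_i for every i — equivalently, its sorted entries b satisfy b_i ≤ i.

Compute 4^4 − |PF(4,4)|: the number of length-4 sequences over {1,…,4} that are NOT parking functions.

131

|PF(4,4)| = 1·5^3 = 1·125 = 125 (Konheim–Weiss)
E.g. (4,4,4,1) → sorted (1,4,4,4): b_2=4>2, not a PF.
4^4 − 125 = 256 − 125 = 131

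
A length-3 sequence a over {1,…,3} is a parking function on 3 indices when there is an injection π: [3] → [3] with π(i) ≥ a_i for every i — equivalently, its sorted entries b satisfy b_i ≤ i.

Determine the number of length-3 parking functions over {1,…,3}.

|PF(3,3)| = (3−3+1)·(3+1)^(3−1) = 1·16 = 16
Example (1,3,2) → sorted (1,2,3): b_i ≤ i ∀i, a PF.

16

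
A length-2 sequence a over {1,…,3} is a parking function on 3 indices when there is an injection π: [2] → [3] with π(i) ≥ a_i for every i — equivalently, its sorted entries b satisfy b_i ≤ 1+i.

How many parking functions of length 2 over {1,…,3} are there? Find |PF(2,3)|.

#PF = (3+1−2)·(3+1)^{2−1} = 2 · 4 = 8 [KW]
Check (2,2) → sorted (2,2): b_i ≤ 1+i ∀i, a PF.

8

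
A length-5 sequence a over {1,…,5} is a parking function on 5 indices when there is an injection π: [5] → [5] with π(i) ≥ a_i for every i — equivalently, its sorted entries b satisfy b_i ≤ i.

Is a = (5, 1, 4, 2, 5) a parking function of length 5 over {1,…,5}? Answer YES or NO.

Rearranged: b = (1, 2, 4, 5, 5).
  b_1=1 ≤ 1
  b_2=2 ≤ 2
  b_3=4 > 3
  fails at i=3 ⇒ NO

NO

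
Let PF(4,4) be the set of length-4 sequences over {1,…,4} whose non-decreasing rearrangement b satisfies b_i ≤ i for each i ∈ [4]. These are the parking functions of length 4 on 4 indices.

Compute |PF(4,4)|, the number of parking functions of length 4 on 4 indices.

#PF = (4−4+1)·(4+1)^(4−1) = 1·125 = 125 (Konheim–Weiss)
E.g. (2,1,4,1) → sorted (1,1,2,4): b_i ≤ i ∀i, a PF.

125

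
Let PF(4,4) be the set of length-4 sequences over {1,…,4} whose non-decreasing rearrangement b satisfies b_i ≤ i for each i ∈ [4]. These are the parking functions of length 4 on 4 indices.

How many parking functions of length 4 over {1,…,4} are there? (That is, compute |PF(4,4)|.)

125

Count = (4+1−4)·(4+1)^{4−1} = 1·125 = 125
E.g. (2,1,4,2) → sorted (1,2,2,4): b_i ≤ i ∀i, a PF.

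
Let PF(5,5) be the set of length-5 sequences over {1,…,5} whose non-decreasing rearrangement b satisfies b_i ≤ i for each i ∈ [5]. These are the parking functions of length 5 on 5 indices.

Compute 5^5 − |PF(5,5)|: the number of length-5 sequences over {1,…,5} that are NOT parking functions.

1829

#PF = (5−5+1)·(5+1)^(5−1) = 1×1296 = 1296
One tuple (5,4,3,2,3) → sorted (2,3,3,4,5): b_1=2>1, not a PF.
5^5 − 1296 = 3125 − 1296 = 1829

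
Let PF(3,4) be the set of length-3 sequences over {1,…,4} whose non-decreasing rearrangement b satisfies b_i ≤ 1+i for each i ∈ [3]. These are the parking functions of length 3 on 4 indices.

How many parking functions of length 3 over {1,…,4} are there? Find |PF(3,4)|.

Count = (4+1−3)·(4+1)^{3−1} = 2·25 = 50 [KW]
Example (1,1,3) → sorted (1,1,3): b_i ≤ 1+i ∀i, a PF.

50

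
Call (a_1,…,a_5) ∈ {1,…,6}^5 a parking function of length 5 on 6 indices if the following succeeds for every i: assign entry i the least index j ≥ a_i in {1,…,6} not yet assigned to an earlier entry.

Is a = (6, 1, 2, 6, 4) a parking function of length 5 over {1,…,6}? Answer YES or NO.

NO

Sorted: b = (1, 2, 4, 6, 6).
  b_1=1 ≤ 2
  b_2=2 ≤ 3
  b_3=4 ≤ 4
  b_4=6 > 5
  fails at i=4 ⇒ NO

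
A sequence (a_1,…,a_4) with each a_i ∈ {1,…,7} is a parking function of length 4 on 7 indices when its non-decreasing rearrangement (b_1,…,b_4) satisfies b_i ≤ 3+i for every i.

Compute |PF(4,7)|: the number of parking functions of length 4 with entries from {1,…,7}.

2048

|PF| = (7−4+1)·(7+1)^(4−1) = 4×512 = 2048 (Pollak)
Example (5,7,6,1) → sorted (1,5,6,7): b_i ≤ 3+i ∀i, a PF.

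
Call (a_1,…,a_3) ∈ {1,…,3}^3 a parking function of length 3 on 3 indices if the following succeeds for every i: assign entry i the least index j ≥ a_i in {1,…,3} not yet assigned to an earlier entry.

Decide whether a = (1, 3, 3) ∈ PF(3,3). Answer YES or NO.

NO

Sorted: b = (1, 3, 3).
  b_1=1 ≤ 1
  b_2=3 > 2
  fails at i=2 ⇒ NO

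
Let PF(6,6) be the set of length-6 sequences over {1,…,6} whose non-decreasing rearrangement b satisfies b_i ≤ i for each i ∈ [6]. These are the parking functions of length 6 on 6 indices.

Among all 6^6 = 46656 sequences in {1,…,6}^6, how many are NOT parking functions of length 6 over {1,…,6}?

29849

|PF| = 1·7^5 = 1 · 16807 = 16807 (Konheim–Weiss)
One tuple (5,2,5,6,4,4) → sorted (2,4,4,5,5,6): b_1=2>1, not a PF.
So 46656 − 16807 = 29849 fail.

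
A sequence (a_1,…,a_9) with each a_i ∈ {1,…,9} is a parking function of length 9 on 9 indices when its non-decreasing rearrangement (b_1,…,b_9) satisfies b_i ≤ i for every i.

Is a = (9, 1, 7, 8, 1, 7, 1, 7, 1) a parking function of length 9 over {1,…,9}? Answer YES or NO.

Rearranged: b = (1, 1, 1, 1, 7, 7, 7, 8, 9).
  b_1=1 ≤ 1
  b_2=1 ≤ 2
  b_3=1 ≤ 3
  b_4=1 ≤ 4
  b_5=7 > 5
  fails at i=5 ⇒ NO

NO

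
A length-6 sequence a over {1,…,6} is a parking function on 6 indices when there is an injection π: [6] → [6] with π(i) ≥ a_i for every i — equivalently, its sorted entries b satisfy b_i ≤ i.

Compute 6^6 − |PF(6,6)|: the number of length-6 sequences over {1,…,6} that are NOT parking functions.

|PF| = (6+1−6)·(6+1)^{6−1} = 1×16807 = 16807
One tuple (6,1,5,1,6,2) → sorted (1,1,2,5,6,6): b_4=5>4, not a PF.
Total 46656; non-PF = 46656−16807 = 29849

29849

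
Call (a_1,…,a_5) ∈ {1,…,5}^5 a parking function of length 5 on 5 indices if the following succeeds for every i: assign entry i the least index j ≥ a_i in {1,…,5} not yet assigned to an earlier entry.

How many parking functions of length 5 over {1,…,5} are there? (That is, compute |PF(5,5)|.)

|PF(5,5)| = (6−5)·6^(5−1) = 1·1296 = 1296 (Pollak)
Example (3,2,1,5,1) → sorted (1,1,2,3,5): b_i ≤ i ∀i, a PF.

1296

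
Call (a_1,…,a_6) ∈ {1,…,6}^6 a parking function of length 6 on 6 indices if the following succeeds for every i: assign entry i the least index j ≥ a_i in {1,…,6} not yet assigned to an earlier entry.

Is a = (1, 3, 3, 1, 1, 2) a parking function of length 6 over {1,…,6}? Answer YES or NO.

YES

Rearranged: b = (1, 1, 1, 2, 3, 3).
  b_1=1 ≤ 1
  b_2=1 ≤ 2
  b_3=1 ≤ 3
  b_4=2 ≤ 4
  b_5=3 ≤ 5
  b_6=3 ≤ 6
All bounds hold ⇒ YES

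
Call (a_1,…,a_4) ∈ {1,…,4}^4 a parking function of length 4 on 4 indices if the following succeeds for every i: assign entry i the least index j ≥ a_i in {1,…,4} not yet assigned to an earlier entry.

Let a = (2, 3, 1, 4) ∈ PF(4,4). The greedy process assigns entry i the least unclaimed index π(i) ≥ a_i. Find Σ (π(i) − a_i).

Σπ = 10 ({1..4} each once); Σa = 2+3+1+4 = 10; disp = 10−10 = 0.

0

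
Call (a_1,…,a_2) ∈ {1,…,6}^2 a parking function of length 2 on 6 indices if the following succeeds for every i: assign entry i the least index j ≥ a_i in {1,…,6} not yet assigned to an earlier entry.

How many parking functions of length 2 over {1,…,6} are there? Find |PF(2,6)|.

35

|PF(2,6)| = (7−2)·7^(2−1) = 5 · 7 = 35 (Pollak)
One tuple (6,2) → sorted (2,6): b_i ≤ 4+i ∀i, a PF.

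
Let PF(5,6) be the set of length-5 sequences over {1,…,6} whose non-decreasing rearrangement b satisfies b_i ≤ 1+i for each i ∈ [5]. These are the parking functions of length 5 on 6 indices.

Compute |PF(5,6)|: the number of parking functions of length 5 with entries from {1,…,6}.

4802

|PF| = 2·7^4 = 2×2401 = 4802 [KW]
Check (5,2,2,3,6) → sorted (2,2,3,5,6): b_i ≤ 1+i ∀i, a PF.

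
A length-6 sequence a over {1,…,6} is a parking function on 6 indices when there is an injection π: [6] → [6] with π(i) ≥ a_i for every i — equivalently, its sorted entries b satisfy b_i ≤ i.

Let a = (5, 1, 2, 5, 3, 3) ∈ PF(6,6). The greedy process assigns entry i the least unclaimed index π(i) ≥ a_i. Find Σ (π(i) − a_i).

Σπ(i) = 1+…+6 = 21; Σa = 5+1+2+5+3+3 = 19; disp = 21−19 = 2.

2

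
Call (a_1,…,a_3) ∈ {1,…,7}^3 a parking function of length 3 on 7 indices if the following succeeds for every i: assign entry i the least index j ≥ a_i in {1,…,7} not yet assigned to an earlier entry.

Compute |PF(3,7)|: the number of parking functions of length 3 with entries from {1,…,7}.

Count = 5·8^2 = 5 · 64 = 320 (Pollak)
E.g. (2,5,4) → sorted (2,4,5): b_i ≤ 4+i ∀i, a PF.

320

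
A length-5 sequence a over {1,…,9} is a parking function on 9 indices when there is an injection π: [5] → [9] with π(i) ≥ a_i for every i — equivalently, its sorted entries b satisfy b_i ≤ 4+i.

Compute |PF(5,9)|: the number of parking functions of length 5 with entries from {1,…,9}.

50000

|PF| = (9+1−5)·(9+1)^{5−1} = 5 · 10000 = 50000 (Konheim–Weiss)
Check (5,4,9,7,8) → sorted (4,5,7,8,9): b_i ≤ 4+i ∀i, a PF.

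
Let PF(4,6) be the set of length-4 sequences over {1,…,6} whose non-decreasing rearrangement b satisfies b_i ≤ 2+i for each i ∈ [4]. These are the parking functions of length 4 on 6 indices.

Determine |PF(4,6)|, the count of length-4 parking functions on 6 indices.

#PF = (6−4+1)·(6+1)^(4−1) = 3×343 = 1029
Example (6,2,2,4) → sorted (2,2,4,6): b_i ≤ 2+i ∀i, a PF.

1029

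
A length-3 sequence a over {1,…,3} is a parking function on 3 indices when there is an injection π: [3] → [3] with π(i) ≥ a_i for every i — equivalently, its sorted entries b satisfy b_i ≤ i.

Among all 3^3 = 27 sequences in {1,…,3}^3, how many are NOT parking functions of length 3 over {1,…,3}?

11

#PF = (3−3+1)·(3+1)^(3−1) = 1·16 = 16
E.g. (3,2,3) → sorted (2,3,3): b_1=2>1, not a PF.
So 27 − 16 = 11 fail.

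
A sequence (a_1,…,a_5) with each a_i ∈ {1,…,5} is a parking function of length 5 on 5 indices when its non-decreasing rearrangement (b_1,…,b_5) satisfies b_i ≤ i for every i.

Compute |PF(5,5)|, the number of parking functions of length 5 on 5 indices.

1296

|PF(5,5)| = 1·6^4 = 1×1296 = 1296 (Konheim–Weiss)
One tuple (4,2,4,3,1) → sorted (1,2,3,4,4): b_i ≤ i ∀i, a PF.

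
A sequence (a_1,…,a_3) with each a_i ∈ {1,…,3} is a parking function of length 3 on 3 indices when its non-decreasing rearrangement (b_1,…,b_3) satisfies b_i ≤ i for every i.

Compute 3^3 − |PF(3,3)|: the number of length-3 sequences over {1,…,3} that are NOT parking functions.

#PF = (4−3)·4^(3−1) = 1 · 16 = 16 (Konheim–Weiss)
Check (2,3,3) → sorted (2,3,3): b_1=2>1, not a PF.
3^3 − 16 = 27 − 16 = 11

11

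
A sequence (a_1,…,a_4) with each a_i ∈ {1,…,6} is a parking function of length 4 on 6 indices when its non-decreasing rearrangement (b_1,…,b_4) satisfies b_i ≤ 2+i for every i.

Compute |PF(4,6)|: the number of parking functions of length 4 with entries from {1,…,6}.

|PF| = (6−4+1)·(6+1)^(4−1) = 3·343 = 1029
E.g. (5,6,3,1) → sorted (1,3,5,6): b_i ≤ 2+i ∀i, a PF.

1029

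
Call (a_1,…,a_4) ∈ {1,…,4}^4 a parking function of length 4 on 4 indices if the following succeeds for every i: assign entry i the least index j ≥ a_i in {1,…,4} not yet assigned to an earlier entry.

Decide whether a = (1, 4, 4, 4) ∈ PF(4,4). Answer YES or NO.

Order a: b = (1, 4, 4, 4).
  b_1=1 ≤ 1
  b_2=4 > 2
  fails at i=2 ⇒ NO

NO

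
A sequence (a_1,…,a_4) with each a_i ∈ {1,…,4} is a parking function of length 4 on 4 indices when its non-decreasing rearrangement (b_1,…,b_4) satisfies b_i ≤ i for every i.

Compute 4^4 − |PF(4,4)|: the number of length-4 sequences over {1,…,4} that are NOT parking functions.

|PF| = (4+1−4)·(4+1)^{4−1} = 1 · 125 = 125
Example (4,4,3,1) → sorted (1,3,4,4): b_2=3>2, not a PF.
So 256 − 125 = 131 fail.

131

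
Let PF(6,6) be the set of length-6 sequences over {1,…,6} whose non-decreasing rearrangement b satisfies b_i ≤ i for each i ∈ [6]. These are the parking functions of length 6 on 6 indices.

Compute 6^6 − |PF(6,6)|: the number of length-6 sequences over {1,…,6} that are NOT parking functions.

29849

Count = (6−6+1)·(6+1)^(6−1) = 1·16807 = 16807
Check (4,5,6,3,4,6) → sorted (3,4,4,5,6,6): b_1=3>1, not a PF.
Total 46656; non-PF = 46656−16807 = 29849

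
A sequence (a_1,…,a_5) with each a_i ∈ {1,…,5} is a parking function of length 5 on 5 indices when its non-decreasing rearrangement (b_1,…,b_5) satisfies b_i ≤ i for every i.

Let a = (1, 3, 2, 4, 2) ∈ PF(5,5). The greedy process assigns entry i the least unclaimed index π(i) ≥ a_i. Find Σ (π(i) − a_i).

3

Σπ(i) = 1+…+5 = 15; Σa = 1+3+2+4+2 = 12; disp = 15−12 = 3.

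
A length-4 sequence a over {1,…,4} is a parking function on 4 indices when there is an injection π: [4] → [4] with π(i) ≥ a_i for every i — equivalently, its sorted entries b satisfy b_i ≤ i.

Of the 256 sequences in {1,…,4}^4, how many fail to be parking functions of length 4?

|PF(4,4)| = (4−4+1)·(4+1)^(4−1) = 1 · 125 = 125 [KW]
Check (3,4,4,3) → sorted (3,3,4,4): b_1=3>1, not a PF.
So 256 − 125 = 131 fail.

131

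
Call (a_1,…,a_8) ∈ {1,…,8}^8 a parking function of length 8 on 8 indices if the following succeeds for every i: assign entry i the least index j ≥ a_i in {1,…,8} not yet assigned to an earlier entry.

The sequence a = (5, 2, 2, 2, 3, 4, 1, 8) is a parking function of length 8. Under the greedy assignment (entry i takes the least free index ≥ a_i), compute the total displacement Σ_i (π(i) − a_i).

Σπ(i) = 1+…+8 = 36; Σa = 5+2+2+2+3+4+1+8 = 27; disp = 36−27 = 9.

9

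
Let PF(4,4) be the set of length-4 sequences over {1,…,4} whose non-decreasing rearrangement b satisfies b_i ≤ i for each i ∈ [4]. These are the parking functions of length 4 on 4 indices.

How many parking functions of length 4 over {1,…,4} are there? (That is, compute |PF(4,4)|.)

|PF| = (4+1−4)·(4+1)^{4−1} = 1 · 125 = 125 [KW]
Example (2,2,1,3) → sorted (1,2,2,3): b_i ≤ i ∀i, a PF.

125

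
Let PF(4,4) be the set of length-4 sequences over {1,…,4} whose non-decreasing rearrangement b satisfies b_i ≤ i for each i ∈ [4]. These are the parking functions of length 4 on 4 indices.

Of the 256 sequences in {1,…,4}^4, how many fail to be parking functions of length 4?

131

|PF| = 1·5^3 = 1 · 125 = 125 [KW]
Check (4,4,4,4) → sorted (4,4,4,4): b_1=4>1, not a PF.
4^4 − 125 = 256 − 125 = 131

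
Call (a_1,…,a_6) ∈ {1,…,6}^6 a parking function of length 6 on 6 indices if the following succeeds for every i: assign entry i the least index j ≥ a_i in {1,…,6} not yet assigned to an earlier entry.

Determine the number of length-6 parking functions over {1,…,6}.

Count = (6−6+1)·(6+1)^(6−1) = 1 · 16807 = 16807
E.g. (5,2,1,4,1,6) → sorted (1,1,2,4,5,6): b_i ≤ i ∀i, a PF.

16807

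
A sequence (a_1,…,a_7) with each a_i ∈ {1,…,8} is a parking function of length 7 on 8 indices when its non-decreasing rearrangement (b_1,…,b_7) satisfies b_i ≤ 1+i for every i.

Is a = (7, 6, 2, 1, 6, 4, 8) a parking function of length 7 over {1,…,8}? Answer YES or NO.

NO

Sorted: b = (1, 2, 4, 6, 6, 7, 8).
  b_1=1 ≤ 2
  b_2=2 ≤ 3
  b_3=4 ≤ 4
  b_4=6 > 5
  fails at i=4 ⇒ NO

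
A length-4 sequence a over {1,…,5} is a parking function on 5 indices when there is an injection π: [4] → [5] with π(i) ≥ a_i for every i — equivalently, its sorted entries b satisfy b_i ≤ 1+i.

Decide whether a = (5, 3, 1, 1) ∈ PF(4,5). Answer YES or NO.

YES

Rearranged: b = (1, 1, 3, 5).
  b_1=1 ≤ 2
  b_2=1 ≤ 3
  b_3=3 ≤ 4
  b_4=5 ≤ 5
All bounds hold ⇒ YES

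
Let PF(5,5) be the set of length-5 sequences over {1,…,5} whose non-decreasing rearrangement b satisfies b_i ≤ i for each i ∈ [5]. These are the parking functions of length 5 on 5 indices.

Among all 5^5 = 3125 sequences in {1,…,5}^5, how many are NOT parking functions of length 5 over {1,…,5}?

|PF(5,5)| = (6−5)·6^(5−1) = 1 · 1296 = 1296 (Konheim–Weiss)
Check (3,5,2,4,3) → sorted (2,3,3,4,5): b_1=2>1, not a PF.
So 3125 − 1296 = 1829 fail.

1829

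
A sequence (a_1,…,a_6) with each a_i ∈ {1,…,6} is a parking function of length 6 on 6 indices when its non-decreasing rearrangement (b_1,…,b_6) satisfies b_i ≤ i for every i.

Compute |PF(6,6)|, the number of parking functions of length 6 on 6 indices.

16807

|PF| = (6+1−6)·(6+1)^{6−1} = 1·16807 = 16807 [KW]
One tuple (3,4,1,1,4,2) → sorted (1,1,2,3,4,4): b_i ≤ i ∀i, a PF.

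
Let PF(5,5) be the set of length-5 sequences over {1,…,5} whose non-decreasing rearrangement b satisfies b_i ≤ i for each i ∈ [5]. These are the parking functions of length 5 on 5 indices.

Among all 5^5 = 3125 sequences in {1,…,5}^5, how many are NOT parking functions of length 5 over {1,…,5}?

1829

Count = (5−5+1)·(5+1)^(5−1) = 1 · 1296 = 1296 (Konheim–Weiss)
Check (3,5,5,3,5) → sorted (3,3,5,5,5): b_1=3>1, not a PF.
Total 3125; non-PF = 3125−1296 = 1829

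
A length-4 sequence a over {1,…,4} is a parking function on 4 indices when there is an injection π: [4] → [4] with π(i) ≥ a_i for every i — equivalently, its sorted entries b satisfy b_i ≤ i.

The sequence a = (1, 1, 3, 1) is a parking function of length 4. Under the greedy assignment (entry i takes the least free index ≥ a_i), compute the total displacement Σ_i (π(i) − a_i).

4

Σπ = 10 ({1..4} each once); Σa = 1+1+3+1 = 6; disp = 10−6 = 4.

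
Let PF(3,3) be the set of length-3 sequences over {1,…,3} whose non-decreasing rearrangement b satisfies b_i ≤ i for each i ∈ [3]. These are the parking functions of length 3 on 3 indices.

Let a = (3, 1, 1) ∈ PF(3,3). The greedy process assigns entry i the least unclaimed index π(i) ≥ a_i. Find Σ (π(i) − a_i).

Σπ = 6 ({1..3} each once); Σa = 3+1+1 = 5; disp = 6−5 = 1.

1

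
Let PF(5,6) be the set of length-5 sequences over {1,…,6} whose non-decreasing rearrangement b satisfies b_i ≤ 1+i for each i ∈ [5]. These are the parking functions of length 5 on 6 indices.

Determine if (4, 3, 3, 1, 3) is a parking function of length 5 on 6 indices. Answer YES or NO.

YES

Rearranged: b = (1, 3, 3, 3, 4).
  b_1=1 ≤ 2
  b_2=3 ≤ 3
  b_3=3 ≤ 4
  b_4=3 ≤ 5
  b_5=4 ≤ 6
All bounds hold ⇒ YES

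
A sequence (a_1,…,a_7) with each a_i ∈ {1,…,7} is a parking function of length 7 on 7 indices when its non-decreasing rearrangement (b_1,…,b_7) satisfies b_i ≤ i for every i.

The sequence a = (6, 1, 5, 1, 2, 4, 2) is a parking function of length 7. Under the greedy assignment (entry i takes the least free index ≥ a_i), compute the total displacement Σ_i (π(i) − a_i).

Σπ = 7·8/2 = 28 (π permutes [7]); Σa = 6+1+5+1+2+4+2 = 21; disp = 28−21 = 7.

7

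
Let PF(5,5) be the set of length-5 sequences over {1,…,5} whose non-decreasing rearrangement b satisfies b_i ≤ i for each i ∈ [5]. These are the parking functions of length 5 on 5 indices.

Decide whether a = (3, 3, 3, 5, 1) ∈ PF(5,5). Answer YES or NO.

Rearranged: b = (1, 3, 3, 3, 5).
  b_1=1 ≤ 1
  b_2=3 > 2
  fails at i=2 ⇒ NO

NO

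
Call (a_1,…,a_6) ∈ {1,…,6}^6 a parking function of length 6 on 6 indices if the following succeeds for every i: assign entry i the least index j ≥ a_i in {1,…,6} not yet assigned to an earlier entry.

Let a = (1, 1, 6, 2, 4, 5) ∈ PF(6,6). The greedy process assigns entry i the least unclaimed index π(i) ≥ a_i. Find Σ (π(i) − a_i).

Σπ(i) = 1+…+6 = 21; Σa = 1+1+6+2+4+5 = 19; disp = 21−19 = 2.

2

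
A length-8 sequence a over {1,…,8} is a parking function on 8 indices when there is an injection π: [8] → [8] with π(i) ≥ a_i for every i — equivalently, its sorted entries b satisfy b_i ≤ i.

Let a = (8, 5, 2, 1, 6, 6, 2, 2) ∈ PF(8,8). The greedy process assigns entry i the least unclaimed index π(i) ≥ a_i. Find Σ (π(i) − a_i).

Σπ = 8·9/2 = 36 (π permutes [8]); Σa = 8+5+2+1+6+6+2+2 = 32; disp = 36−32 = 4.

4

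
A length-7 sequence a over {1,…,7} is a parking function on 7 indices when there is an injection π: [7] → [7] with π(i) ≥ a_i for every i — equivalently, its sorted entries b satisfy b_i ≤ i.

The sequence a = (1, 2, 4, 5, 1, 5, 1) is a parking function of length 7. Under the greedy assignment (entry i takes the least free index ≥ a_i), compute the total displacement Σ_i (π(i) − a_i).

9

Σπ = 28 ({1..7} each once); Σa = 1+2+4+5+1+5+1 = 19; disp = 28−19 = 9.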